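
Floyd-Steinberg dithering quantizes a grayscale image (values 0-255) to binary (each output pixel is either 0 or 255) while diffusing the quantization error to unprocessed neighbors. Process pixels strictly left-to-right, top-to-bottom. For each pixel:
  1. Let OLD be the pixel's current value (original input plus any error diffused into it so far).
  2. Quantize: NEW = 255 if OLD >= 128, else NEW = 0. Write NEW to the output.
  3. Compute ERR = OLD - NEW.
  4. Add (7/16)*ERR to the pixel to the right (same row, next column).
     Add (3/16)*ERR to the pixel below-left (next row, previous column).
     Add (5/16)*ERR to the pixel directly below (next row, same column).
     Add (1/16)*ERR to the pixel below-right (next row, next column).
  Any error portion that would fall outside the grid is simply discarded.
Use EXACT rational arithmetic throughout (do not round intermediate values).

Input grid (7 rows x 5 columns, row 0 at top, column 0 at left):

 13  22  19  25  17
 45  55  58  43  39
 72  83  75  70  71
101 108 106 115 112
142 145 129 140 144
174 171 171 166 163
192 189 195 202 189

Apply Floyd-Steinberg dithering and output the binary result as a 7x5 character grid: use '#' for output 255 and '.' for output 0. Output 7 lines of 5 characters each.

Answer: .....
.....
.#.#.
.#.#.
#.#.#
##.##
#.##.

Derivation:
(0,0): OLD=13 → NEW=0, ERR=13
(0,1): OLD=443/16 → NEW=0, ERR=443/16
(0,2): OLD=7965/256 → NEW=0, ERR=7965/256
(0,3): OLD=158155/4096 → NEW=0, ERR=158155/4096
(0,4): OLD=2221197/65536 → NEW=0, ERR=2221197/65536
(1,0): OLD=13889/256 → NEW=0, ERR=13889/256
(1,1): OLD=192583/2048 → NEW=0, ERR=192583/2048
(1,2): OLD=7722323/65536 → NEW=0, ERR=7722323/65536
(1,3): OLD=30125015/262144 → NEW=0, ERR=30125015/262144
(1,4): OLD=428998821/4194304 → NEW=0, ERR=428998821/4194304
(2,0): OLD=3492605/32768 → NEW=0, ERR=3492605/32768
(2,1): OLD=193464111/1048576 → NEW=255, ERR=-73922769/1048576
(2,2): OLD=1818720333/16777216 → NEW=0, ERR=1818720333/16777216
(2,3): OLD=48286429591/268435456 → NEW=255, ERR=-20164611689/268435456
(2,4): OLD=331918034273/4294967296 → NEW=0, ERR=331918034273/4294967296
(3,0): OLD=2031547309/16777216 → NEW=0, ERR=2031547309/16777216
(3,1): OLD=22271206825/134217728 → NEW=255, ERR=-11954313815/134217728
(3,2): OLD=353985702675/4294967296 → NEW=0, ERR=353985702675/4294967296
(3,3): OLD=1278602164539/8589934592 → NEW=255, ERR=-911831156421/8589934592
(3,4): OLD=11684257462599/137438953472 → NEW=0, ERR=11684257462599/137438953472
(4,0): OLD=350341628931/2147483648 → NEW=255, ERR=-197266701309/2147483648
(4,1): OLD=6871933317123/68719476736 → NEW=0, ERR=6871933317123/68719476736
(4,2): OLD=190254832989581/1099511627776 → NEW=255, ERR=-90120632093299/1099511627776
(4,3): OLD=1619532200442883/17592186044416 → NEW=0, ERR=1619532200442883/17592186044416
(4,4): OLD=57479616617147797/281474976710656 → NEW=255, ERR=-14296502444069483/281474976710656
(5,0): OLD=180368150974953/1099511627776 → NEW=255, ERR=-100007314107927/1099511627776
(5,1): OLD=1243302416429691/8796093022208 → NEW=255, ERR=-999701304233349/8796093022208
(5,2): OLD=33544563721303507/281474976710656 → NEW=0, ERR=33544563721303507/281474976710656
(5,3): OLD=261502917769991133/1125899906842624 → NEW=255, ERR=-25601558474877987/1125899906842624
(5,4): OLD=2574856059668372335/18014398509481984 → NEW=255, ERR=-2018815560249533585/18014398509481984
(6,0): OLD=20022201287205849/140737488355328 → NEW=255, ERR=-15865858243402791/140737488355328
(6,1): OLD=544137924240330039/4503599627370496 → NEW=0, ERR=544137924240330039/4503599627370496
(6,2): OLD=19724695635316527821/72057594037927936 → NEW=255, ERR=1350009155644904141/72057594037927936
(6,3): OLD=218509330897795757071/1152921504606846976 → NEW=255, ERR=-75485652776950221809/1152921504606846976
(6,4): OLD=2285798085334327896873/18446744073709551616 → NEW=0, ERR=2285798085334327896873/18446744073709551616
Row 0: .....
Row 1: .....
Row 2: .#.#.
Row 3: .#.#.
Row 4: #.#.#
Row 5: ##.##
Row 6: #.##.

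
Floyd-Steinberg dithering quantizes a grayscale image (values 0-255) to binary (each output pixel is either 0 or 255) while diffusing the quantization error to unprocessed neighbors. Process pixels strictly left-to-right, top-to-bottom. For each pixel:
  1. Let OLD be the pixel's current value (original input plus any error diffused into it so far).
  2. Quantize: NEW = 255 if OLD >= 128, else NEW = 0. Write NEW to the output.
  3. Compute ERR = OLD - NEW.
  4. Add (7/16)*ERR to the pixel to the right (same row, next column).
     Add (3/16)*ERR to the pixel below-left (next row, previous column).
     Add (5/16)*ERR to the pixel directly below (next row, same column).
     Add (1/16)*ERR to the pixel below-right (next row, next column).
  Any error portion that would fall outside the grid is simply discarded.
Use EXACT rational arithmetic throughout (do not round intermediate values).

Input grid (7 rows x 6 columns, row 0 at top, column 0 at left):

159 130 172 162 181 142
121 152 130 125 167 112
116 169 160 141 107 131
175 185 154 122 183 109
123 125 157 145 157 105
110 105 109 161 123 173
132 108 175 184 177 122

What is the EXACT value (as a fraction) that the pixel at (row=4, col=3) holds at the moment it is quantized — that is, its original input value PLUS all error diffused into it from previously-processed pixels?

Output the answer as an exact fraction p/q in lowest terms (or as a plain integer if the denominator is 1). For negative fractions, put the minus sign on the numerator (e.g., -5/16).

Answer: 11200279460783/137438953472

Derivation:
(0,0): OLD=159 → NEW=255, ERR=-96
(0,1): OLD=88 → NEW=0, ERR=88
(0,2): OLD=421/2 → NEW=255, ERR=-89/2
(0,3): OLD=4561/32 → NEW=255, ERR=-3599/32
(0,4): OLD=67479/512 → NEW=255, ERR=-63081/512
(0,5): OLD=721697/8192 → NEW=0, ERR=721697/8192
(1,0): OLD=215/2 → NEW=0, ERR=215/2
(1,1): OLD=3395/16 → NEW=255, ERR=-685/16
(1,2): OLD=41869/512 → NEW=0, ERR=41869/512
(1,3): OLD=51071/512 → NEW=0, ERR=51071/512
(1,4): OLD=23806243/131072 → NEW=255, ERR=-9617117/131072
(1,5): OLD=209148229/2097152 → NEW=0, ERR=209148229/2097152
(2,0): OLD=36241/256 → NEW=255, ERR=-29039/256
(2,1): OLD=1048949/8192 → NEW=255, ERR=-1040011/8192
(2,2): OLD=19141651/131072 → NEW=255, ERR=-14281709/131072
(2,3): OLD=121482231/1048576 → NEW=0, ERR=121482231/1048576
(2,4): OLD=5358337601/33554432 → NEW=255, ERR=-3198042559/33554432
(2,5): OLD=62213667927/536870912 → NEW=0, ERR=62213667927/536870912
(3,0): OLD=15171327/131072 → NEW=0, ERR=15171327/131072
(3,1): OLD=176629217/1048576 → NEW=255, ERR=-90757663/1048576
(3,2): OLD=402111137/4194304 → NEW=0, ERR=402111137/4194304
(3,3): OLD=94203386715/536870912 → NEW=255, ERR=-42698695845/536870912
(3,4): OLD=633031830377/4294967296 → NEW=255, ERR=-462184830103/4294967296
(3,5): OLD=6334326423031/68719476736 → NEW=0, ERR=6334326423031/68719476736
(4,0): OLD=2398177659/16777216 → NEW=255, ERR=-1880012421/16777216
(4,1): OLD=19900995513/268435456 → NEW=0, ERR=19900995513/268435456
(4,2): OLD=1710020784815/8589934592 → NEW=255, ERR=-480412536145/8589934592
(4,3): OLD=11200279460783/137438953472 → NEW=0, ERR=11200279460783/137438953472
Target (4,3): original=145, with diffused error = 11200279460783/137438953472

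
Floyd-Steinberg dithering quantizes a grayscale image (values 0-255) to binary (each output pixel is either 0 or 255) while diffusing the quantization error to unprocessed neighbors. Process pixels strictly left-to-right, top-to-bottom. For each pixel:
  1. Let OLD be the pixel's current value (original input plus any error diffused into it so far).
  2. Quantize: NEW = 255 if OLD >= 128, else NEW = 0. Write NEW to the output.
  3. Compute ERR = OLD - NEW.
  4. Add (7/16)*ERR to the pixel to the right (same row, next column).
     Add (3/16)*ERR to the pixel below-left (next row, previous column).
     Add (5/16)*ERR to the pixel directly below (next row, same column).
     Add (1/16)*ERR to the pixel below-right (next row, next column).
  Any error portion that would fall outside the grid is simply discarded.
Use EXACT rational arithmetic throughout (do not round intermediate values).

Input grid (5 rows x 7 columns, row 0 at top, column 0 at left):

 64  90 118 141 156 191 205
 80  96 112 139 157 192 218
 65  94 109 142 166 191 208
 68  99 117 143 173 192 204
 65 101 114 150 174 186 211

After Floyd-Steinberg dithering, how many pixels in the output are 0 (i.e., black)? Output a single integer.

Answer: 15

Derivation:
(0,0): OLD=64 → NEW=0, ERR=64
(0,1): OLD=118 → NEW=0, ERR=118
(0,2): OLD=1357/8 → NEW=255, ERR=-683/8
(0,3): OLD=13267/128 → NEW=0, ERR=13267/128
(0,4): OLD=412357/2048 → NEW=255, ERR=-109883/2048
(0,5): OLD=5489507/32768 → NEW=255, ERR=-2866333/32768
(0,6): OLD=87414709/524288 → NEW=255, ERR=-46278731/524288
(1,0): OLD=977/8 → NEW=0, ERR=977/8
(1,1): OLD=11155/64 → NEW=255, ERR=-5165/64
(1,2): OLD=157331/2048 → NEW=0, ERR=157331/2048
(1,3): OLD=1553233/8192 → NEW=255, ERR=-535727/8192
(1,4): OLD=53319573/524288 → NEW=0, ERR=53319573/524288
(1,5): OLD=793788433/4194304 → NEW=255, ERR=-275759087/4194304
(1,6): OLD=10481378879/67108864 → NEW=255, ERR=-6631381441/67108864
(2,0): OLD=90145/1024 → NEW=0, ERR=90145/1024
(2,1): OLD=4237927/32768 → NEW=255, ERR=-4117913/32768
(2,2): OLD=31835277/524288 → NEW=0, ERR=31835277/524288
(2,3): OLD=721416045/4194304 → NEW=255, ERR=-348131475/4194304
(2,4): OLD=4867182267/33554432 → NEW=255, ERR=-3689197893/33554432
(2,5): OLD=118305951943/1073741824 → NEW=0, ERR=118305951943/1073741824
(2,6): OLD=3800449612321/17179869184 → NEW=255, ERR=-580417029599/17179869184
(3,0): OLD=37721045/524288 → NEW=0, ERR=37721045/524288
(3,1): OLD=453373269/4194304 → NEW=0, ERR=453373269/4194304
(3,2): OLD=5363636881/33554432 → NEW=255, ERR=-3192743279/33554432
(3,3): OLD=1966746407/33554432 → NEW=0, ERR=1966746407/33554432
(3,4): OLD=3088193099349/17179869184 → NEW=255, ERR=-1292673542571/17179869184
(3,5): OLD=24781099540339/137438953472 → NEW=255, ERR=-10265833595021/137438953472
(3,6): OLD=368666389632205/2199023255552 → NEW=255, ERR=-192084540533555/2199023255552
(4,0): OLD=7231037767/67108864 → NEW=0, ERR=7231037767/67108864
(4,1): OLD=181006884199/1073741824 → NEW=255, ERR=-92797280921/1073741824
(4,2): OLD=1102956407825/17179869184 → NEW=0, ERR=1102956407825/17179869184
(4,3): OLD=24237273255867/137438953472 → NEW=255, ERR=-10809659879493/137438953472
(4,4): OLD=116256889052383/1099511627776 → NEW=0, ERR=116256889052383/1099511627776
(4,5): OLD=6608907132604681/35184372088832 → NEW=255, ERR=-2363107750047479/35184372088832
(4,6): OLD=84245869278554703/562949953421312 → NEW=255, ERR=-59306368843879857/562949953421312
Output grid:
  Row 0: ..#.###  (3 black, running=3)
  Row 1: .#.#.##  (3 black, running=6)
  Row 2: .#.##.#  (3 black, running=9)
  Row 3: ..#.###  (3 black, running=12)
  Row 4: .#.#.##  (3 black, running=15)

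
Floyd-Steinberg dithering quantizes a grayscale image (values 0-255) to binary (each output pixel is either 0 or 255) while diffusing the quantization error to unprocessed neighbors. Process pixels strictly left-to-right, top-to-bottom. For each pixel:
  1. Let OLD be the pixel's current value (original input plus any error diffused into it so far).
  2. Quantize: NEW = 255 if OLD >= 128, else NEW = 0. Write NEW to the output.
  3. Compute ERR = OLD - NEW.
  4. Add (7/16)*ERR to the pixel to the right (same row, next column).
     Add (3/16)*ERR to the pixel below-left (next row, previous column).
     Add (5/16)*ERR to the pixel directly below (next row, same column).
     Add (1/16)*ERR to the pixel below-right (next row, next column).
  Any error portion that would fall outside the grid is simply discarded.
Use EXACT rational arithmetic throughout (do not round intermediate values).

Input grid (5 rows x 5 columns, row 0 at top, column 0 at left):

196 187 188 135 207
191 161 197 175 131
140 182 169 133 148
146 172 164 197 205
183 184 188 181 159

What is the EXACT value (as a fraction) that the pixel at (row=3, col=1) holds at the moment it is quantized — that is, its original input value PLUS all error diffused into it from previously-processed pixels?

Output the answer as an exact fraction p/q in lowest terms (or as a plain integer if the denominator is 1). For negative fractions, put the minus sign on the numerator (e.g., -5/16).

Answer: 15983477153/134217728

Derivation:
(0,0): OLD=196 → NEW=255, ERR=-59
(0,1): OLD=2579/16 → NEW=255, ERR=-1501/16
(0,2): OLD=37621/256 → NEW=255, ERR=-27659/256
(0,3): OLD=359347/4096 → NEW=0, ERR=359347/4096
(0,4): OLD=16081381/65536 → NEW=255, ERR=-630299/65536
(1,0): OLD=39673/256 → NEW=255, ERR=-25607/256
(1,1): OLD=131023/2048 → NEW=0, ERR=131023/2048
(1,2): OLD=13225979/65536 → NEW=255, ERR=-3485701/65536
(1,3): OLD=44719263/262144 → NEW=255, ERR=-22127457/262144
(1,4): OLD=404953853/4194304 → NEW=0, ERR=404953853/4194304
(2,0): OLD=3956309/32768 → NEW=0, ERR=3956309/32768
(2,1): OLD=250180343/1048576 → NEW=255, ERR=-17206537/1048576
(2,2): OLD=2237601957/16777216 → NEW=255, ERR=-2040588123/16777216
(2,3): OLD=18304119327/268435456 → NEW=0, ERR=18304119327/268435456
(2,4): OLD=870710712089/4294967296 → NEW=255, ERR=-224505948391/4294967296
(3,0): OLD=3030863365/16777216 → NEW=255, ERR=-1247326715/16777216
(3,1): OLD=15983477153/134217728 → NEW=0, ERR=15983477153/134217728
Target (3,1): original=172, with diffused error = 15983477153/134217728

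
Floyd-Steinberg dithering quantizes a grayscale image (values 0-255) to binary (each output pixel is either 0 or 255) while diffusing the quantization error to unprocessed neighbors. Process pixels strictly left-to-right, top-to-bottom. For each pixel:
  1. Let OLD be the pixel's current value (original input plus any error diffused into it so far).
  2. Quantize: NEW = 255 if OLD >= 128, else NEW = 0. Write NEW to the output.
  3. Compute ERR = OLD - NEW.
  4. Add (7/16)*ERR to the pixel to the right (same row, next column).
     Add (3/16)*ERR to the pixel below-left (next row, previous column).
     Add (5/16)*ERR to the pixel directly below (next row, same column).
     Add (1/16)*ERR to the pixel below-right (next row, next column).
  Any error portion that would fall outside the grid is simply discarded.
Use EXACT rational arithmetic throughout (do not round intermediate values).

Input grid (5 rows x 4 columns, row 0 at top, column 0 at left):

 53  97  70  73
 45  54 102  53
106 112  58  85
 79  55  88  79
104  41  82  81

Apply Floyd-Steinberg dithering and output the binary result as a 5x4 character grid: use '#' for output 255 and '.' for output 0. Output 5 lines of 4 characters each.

(0,0): OLD=53 → NEW=0, ERR=53
(0,1): OLD=1923/16 → NEW=0, ERR=1923/16
(0,2): OLD=31381/256 → NEW=0, ERR=31381/256
(0,3): OLD=518675/4096 → NEW=0, ERR=518675/4096
(1,0): OLD=21529/256 → NEW=0, ERR=21529/256
(1,1): OLD=316719/2048 → NEW=255, ERR=-205521/2048
(1,2): OLD=8366171/65536 → NEW=0, ERR=8366171/65536
(1,3): OLD=163665261/1048576 → NEW=255, ERR=-103721619/1048576
(2,0): OLD=3718005/32768 → NEW=0, ERR=3718005/32768
(2,1): OLD=167219159/1048576 → NEW=255, ERR=-100167721/1048576
(2,2): OLD=65600819/2097152 → NEW=0, ERR=65600819/2097152
(2,3): OLD=2541833735/33554432 → NEW=0, ERR=2541833735/33554432
(3,0): OLD=1619777701/16777216 → NEW=0, ERR=1619777701/16777216
(3,1): OLD=21567014523/268435456 → NEW=0, ERR=21567014523/268435456
(3,2): OLD=606271820933/4294967296 → NEW=255, ERR=-488944839547/4294967296
(3,3): OLD=3767348853027/68719476736 → NEW=0, ERR=3767348853027/68719476736
(4,0): OLD=640959858433/4294967296 → NEW=255, ERR=-454256802047/4294967296
(4,1): OLD=155445333251/34359738368 → NEW=0, ERR=155445333251/34359738368
(4,2): OLD=70043803256355/1099511627776 → NEW=0, ERR=70043803256355/1099511627776
(4,3): OLD=2091491721710309/17592186044416 → NEW=0, ERR=2091491721710309/17592186044416
Row 0: ....
Row 1: .#.#
Row 2: .#..
Row 3: ..#.
Row 4: #...

Answer: ....
.#.#
.#..
..#.
#...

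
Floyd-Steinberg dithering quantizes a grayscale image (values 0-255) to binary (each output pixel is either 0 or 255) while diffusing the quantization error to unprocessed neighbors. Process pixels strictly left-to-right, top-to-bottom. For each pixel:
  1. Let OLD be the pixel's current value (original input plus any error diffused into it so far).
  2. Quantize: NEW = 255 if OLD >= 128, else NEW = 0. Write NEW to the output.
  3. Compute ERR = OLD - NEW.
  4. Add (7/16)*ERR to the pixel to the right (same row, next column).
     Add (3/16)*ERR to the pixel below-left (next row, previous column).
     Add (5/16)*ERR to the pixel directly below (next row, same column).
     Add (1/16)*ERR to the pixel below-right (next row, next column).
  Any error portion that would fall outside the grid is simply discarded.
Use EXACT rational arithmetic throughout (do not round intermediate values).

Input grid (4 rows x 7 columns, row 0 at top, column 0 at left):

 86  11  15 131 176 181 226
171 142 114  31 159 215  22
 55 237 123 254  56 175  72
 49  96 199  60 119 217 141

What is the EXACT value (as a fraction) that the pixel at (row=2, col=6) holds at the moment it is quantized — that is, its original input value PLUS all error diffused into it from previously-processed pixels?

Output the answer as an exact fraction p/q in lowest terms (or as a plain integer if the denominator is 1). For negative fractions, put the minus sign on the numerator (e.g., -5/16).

Answer: 9050746342655/274877906944

Derivation:
(0,0): OLD=86 → NEW=0, ERR=86
(0,1): OLD=389/8 → NEW=0, ERR=389/8
(0,2): OLD=4643/128 → NEW=0, ERR=4643/128
(0,3): OLD=300789/2048 → NEW=255, ERR=-221451/2048
(0,4): OLD=4217011/32768 → NEW=255, ERR=-4138829/32768
(0,5): OLD=65924325/524288 → NEW=0, ERR=65924325/524288
(0,6): OLD=2357295683/8388608 → NEW=255, ERR=218200643/8388608
(1,0): OLD=26495/128 → NEW=255, ERR=-6145/128
(1,1): OLD=151929/1024 → NEW=255, ERR=-109191/1024
(1,2): OLD=2013549/32768 → NEW=0, ERR=2013549/32768
(1,3): OLD=350953/131072 → NEW=0, ERR=350953/131072
(1,4): OLD=1153590555/8388608 → NEW=255, ERR=-985504485/8388608
(1,5): OLD=13413643915/67108864 → NEW=255, ERR=-3699116405/67108864
(1,6): OLD=14894844613/1073741824 → NEW=0, ERR=14894844613/1073741824
(2,0): OLD=327747/16384 → NEW=0, ERR=327747/16384
(2,1): OLD=115841681/524288 → NEW=255, ERR=-17851759/524288
(2,2): OLD=1016226035/8388608 → NEW=0, ERR=1016226035/8388608
(2,3): OLD=19438072603/67108864 → NEW=255, ERR=2325312283/67108864
(2,4): OLD=13034443723/536870912 → NEW=0, ERR=13034443723/536870912
(2,5): OLD=2811569966681/17179869184 → NEW=255, ERR=-1569296675239/17179869184
(2,6): OLD=9050746342655/274877906944 → NEW=0, ERR=9050746342655/274877906944
Target (2,6): original=72, with diffused error = 9050746342655/274877906944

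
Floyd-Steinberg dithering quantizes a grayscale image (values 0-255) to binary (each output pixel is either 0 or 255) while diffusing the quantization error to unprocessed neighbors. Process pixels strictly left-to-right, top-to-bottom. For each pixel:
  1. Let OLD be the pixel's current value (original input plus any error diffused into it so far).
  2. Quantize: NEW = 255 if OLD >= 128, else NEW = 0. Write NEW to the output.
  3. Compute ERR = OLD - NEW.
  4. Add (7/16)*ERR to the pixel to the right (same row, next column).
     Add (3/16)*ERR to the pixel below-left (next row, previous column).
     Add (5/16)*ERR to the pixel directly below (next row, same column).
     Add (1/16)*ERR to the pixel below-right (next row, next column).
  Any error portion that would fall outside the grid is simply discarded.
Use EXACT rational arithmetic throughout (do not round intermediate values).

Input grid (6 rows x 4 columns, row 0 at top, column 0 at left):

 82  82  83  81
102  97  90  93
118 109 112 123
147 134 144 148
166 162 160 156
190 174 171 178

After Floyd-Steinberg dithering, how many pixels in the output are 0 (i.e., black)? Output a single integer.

Answer: 11

Derivation:
(0,0): OLD=82 → NEW=0, ERR=82
(0,1): OLD=943/8 → NEW=0, ERR=943/8
(0,2): OLD=17225/128 → NEW=255, ERR=-15415/128
(0,3): OLD=57983/2048 → NEW=0, ERR=57983/2048
(1,0): OLD=19165/128 → NEW=255, ERR=-13475/128
(1,1): OLD=72011/1024 → NEW=0, ERR=72011/1024
(1,2): OLD=3139431/32768 → NEW=0, ERR=3139431/32768
(1,3): OLD=71427201/524288 → NEW=255, ERR=-62266239/524288
(2,0): OLD=1610345/16384 → NEW=0, ERR=1610345/16384
(2,1): OLD=97182675/524288 → NEW=255, ERR=-36510765/524288
(2,2): OLD=98146767/1048576 → NEW=0, ERR=98146767/1048576
(2,3): OLD=2228424339/16777216 → NEW=255, ERR=-2049765741/16777216
(3,0): OLD=1381248281/8388608 → NEW=255, ERR=-757846759/8388608
(3,1): OLD=12939406087/134217728 → NEW=0, ERR=12939406087/134217728
(3,2): OLD=404086285177/2147483648 → NEW=255, ERR=-143522045063/2147483648
(3,3): OLD=2969741467599/34359738368 → NEW=0, ERR=2969741467599/34359738368
(4,0): OLD=334672763109/2147483648 → NEW=255, ERR=-212935567131/2147483648
(4,1): OLD=2243153113583/17179869184 → NEW=255, ERR=-2137713528337/17179869184
(4,2): OLD=58772889581391/549755813888 → NEW=0, ERR=58772889581391/549755813888
(4,3): OLD=1984438412405977/8796093022208 → NEW=255, ERR=-258565308257063/8796093022208
(5,0): OLD=37296239049109/274877906944 → NEW=255, ERR=-32797627221611/274877906944
(5,1): OLD=851126403786355/8796093022208 → NEW=0, ERR=851126403786355/8796093022208
(5,2): OLD=1026738164078035/4398046511104 → NEW=255, ERR=-94763696253485/4398046511104
(5,3): OLD=23372120871716535/140737488355328 → NEW=255, ERR=-12515938658892105/140737488355328
Output grid:
  Row 0: ..#.  (3 black, running=3)
  Row 1: #..#  (2 black, running=5)
  Row 2: .#.#  (2 black, running=7)
  Row 3: #.#.  (2 black, running=9)
  Row 4: ##.#  (1 black, running=10)
  Row 5: #.##  (1 black, running=11)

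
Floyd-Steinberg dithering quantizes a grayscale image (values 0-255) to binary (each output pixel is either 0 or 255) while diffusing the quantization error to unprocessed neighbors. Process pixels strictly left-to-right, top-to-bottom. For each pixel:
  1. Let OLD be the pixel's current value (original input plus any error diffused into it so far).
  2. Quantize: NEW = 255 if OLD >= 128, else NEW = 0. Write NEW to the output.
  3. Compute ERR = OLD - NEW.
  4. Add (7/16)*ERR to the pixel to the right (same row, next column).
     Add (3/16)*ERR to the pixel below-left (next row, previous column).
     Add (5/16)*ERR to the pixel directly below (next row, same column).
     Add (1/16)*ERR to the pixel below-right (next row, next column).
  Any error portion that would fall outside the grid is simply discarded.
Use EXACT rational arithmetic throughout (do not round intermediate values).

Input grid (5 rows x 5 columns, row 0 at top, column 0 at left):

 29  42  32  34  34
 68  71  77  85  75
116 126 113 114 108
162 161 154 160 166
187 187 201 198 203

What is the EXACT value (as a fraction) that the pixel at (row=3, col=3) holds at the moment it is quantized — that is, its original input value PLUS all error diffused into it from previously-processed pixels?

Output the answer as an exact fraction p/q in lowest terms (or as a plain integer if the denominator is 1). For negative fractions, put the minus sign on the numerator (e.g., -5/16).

Answer: 1531859042731/8589934592

Derivation:
(0,0): OLD=29 → NEW=0, ERR=29
(0,1): OLD=875/16 → NEW=0, ERR=875/16
(0,2): OLD=14317/256 → NEW=0, ERR=14317/256
(0,3): OLD=239483/4096 → NEW=0, ERR=239483/4096
(0,4): OLD=3904605/65536 → NEW=0, ERR=3904605/65536
(1,0): OLD=22353/256 → NEW=0, ERR=22353/256
(1,1): OLD=283831/2048 → NEW=255, ERR=-238409/2048
(1,2): OLD=3796355/65536 → NEW=0, ERR=3796355/65536
(1,3): OLD=37560263/262144 → NEW=255, ERR=-29286457/262144
(1,4): OLD=202986613/4194304 → NEW=0, ERR=202986613/4194304
(2,0): OLD=3979981/32768 → NEW=0, ERR=3979981/32768
(2,1): OLD=166806303/1048576 → NEW=255, ERR=-100580577/1048576
(2,2): OLD=1021966877/16777216 → NEW=0, ERR=1021966877/16777216
(2,3): OLD=31791450119/268435456 → NEW=0, ERR=31791450119/268435456
(2,4): OLD=721363002993/4294967296 → NEW=255, ERR=-373853657487/4294967296
(3,0): OLD=3052964221/16777216 → NEW=255, ERR=-1225225859/16777216
(3,1): OLD=15849366073/134217728 → NEW=0, ERR=15849366073/134217728
(3,2): OLD=1034699161411/4294967296 → NEW=255, ERR=-60517499069/4294967296
(3,3): OLD=1531859042731/8589934592 → NEW=255, ERR=-658574278229/8589934592
Target (3,3): original=160, with diffused error = 1531859042731/8589934592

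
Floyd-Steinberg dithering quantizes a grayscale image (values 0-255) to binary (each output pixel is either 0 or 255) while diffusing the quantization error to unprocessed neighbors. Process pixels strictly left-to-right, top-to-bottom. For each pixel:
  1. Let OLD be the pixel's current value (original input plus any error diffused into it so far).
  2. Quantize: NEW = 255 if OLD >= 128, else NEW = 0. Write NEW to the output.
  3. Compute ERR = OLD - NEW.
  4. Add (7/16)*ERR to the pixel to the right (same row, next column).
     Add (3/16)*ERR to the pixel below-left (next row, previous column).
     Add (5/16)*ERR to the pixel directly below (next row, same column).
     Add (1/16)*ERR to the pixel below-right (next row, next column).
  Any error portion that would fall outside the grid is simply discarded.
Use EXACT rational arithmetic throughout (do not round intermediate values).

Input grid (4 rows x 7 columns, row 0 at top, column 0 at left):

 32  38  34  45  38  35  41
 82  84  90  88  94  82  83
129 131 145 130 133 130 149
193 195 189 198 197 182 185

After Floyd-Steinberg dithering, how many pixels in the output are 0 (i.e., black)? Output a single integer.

Answer: 15

Derivation:
(0,0): OLD=32 → NEW=0, ERR=32
(0,1): OLD=52 → NEW=0, ERR=52
(0,2): OLD=227/4 → NEW=0, ERR=227/4
(0,3): OLD=4469/64 → NEW=0, ERR=4469/64
(0,4): OLD=70195/1024 → NEW=0, ERR=70195/1024
(0,5): OLD=1064805/16384 → NEW=0, ERR=1064805/16384
(0,6): OLD=18201539/262144 → NEW=0, ERR=18201539/262144
(1,0): OLD=407/4 → NEW=0, ERR=407/4
(1,1): OLD=5037/32 → NEW=255, ERR=-3123/32
(1,2): OLD=83333/1024 → NEW=0, ERR=83333/1024
(1,3): OLD=662835/4096 → NEW=255, ERR=-381645/4096
(1,4): OLD=23909555/262144 → NEW=0, ERR=23909555/262144
(1,5): OLD=334529375/2097152 → NEW=255, ERR=-200244385/2097152
(1,6): OLD=2247663761/33554432 → NEW=0, ERR=2247663761/33554432
(2,0): OLD=72959/512 → NEW=255, ERR=-57601/512
(2,1): OLD=1194401/16384 → NEW=0, ERR=1194401/16384
(2,2): OLD=46859611/262144 → NEW=255, ERR=-19987109/262144
(2,3): OLD=188142635/2097152 → NEW=0, ERR=188142635/2097152
(2,4): OLD=2969992353/16777216 → NEW=255, ERR=-1308197727/16777216
(2,5): OLD=45262313905/536870912 → NEW=0, ERR=45262313905/536870912
(2,6): OLD=1725286989863/8589934592 → NEW=255, ERR=-465146331097/8589934592
(3,0): OLD=44960835/262144 → NEW=255, ERR=-21885885/262144
(3,1): OLD=335393563/2097152 → NEW=255, ERR=-199380197/2097152
(3,2): OLD=2431976571/16777216 → NEW=255, ERR=-1846213509/16777216
(3,3): OLD=5318582871/33554432 → NEW=255, ERR=-3237797289/33554432
(3,4): OLD=1304223638211/8589934592 → NEW=255, ERR=-886209682749/8589934592
(3,5): OLD=10183085317773/68719476736 → NEW=255, ERR=-7340381249907/68719476736
(3,6): OLD=139214705325171/1099511627776 → NEW=0, ERR=139214705325171/1099511627776
Output grid:
  Row 0: .......  (7 black, running=7)
  Row 1: .#.#.#.  (4 black, running=11)
  Row 2: #.#.#.#  (3 black, running=14)
  Row 3: ######.  (1 black, running=15)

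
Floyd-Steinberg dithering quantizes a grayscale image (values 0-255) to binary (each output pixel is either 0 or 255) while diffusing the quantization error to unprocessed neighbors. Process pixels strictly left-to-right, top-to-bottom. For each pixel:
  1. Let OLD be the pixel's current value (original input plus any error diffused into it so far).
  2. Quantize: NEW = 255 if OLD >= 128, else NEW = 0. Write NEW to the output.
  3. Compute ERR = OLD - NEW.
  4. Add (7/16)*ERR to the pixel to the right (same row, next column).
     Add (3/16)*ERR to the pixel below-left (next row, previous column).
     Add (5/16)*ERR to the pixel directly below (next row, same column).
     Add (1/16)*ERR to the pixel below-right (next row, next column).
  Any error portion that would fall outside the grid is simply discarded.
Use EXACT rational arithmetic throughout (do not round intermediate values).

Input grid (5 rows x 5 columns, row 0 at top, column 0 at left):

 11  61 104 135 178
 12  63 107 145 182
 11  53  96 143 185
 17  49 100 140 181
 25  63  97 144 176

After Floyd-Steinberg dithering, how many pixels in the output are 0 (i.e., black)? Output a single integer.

Answer: 15

Derivation:
(0,0): OLD=11 → NEW=0, ERR=11
(0,1): OLD=1053/16 → NEW=0, ERR=1053/16
(0,2): OLD=33995/256 → NEW=255, ERR=-31285/256
(0,3): OLD=333965/4096 → NEW=0, ERR=333965/4096
(0,4): OLD=14003163/65536 → NEW=255, ERR=-2708517/65536
(1,0): OLD=7111/256 → NEW=0, ERR=7111/256
(1,1): OLD=150513/2048 → NEW=0, ERR=150513/2048
(1,2): OLD=7888197/65536 → NEW=0, ERR=7888197/65536
(1,3): OLD=54460897/262144 → NEW=255, ERR=-12385823/262144
(1,4): OLD=643865987/4194304 → NEW=255, ERR=-425681533/4194304
(2,0): OLD=1096427/32768 → NEW=0, ERR=1096427/32768
(2,1): OLD=120491593/1048576 → NEW=0, ERR=120491593/1048576
(2,2): OLD=3013542427/16777216 → NEW=255, ERR=-1264647653/16777216
(2,3): OLD=22481473313/268435456 → NEW=0, ERR=22481473313/268435456
(2,4): OLD=803038089639/4294967296 → NEW=255, ERR=-292178570841/4294967296
(3,0): OLD=822115771/16777216 → NEW=0, ERR=822115771/16777216
(3,1): OLD=12657451423/134217728 → NEW=0, ERR=12657451423/134217728
(3,2): OLD=603819505029/4294967296 → NEW=255, ERR=-491397155451/4294967296
(3,3): OLD=847397376029/8589934592 → NEW=0, ERR=847397376029/8589934592
(3,4): OLD=28605853648241/137438953472 → NEW=255, ERR=-6441079487119/137438953472
(4,0): OLD=124544076309/2147483648 → NEW=0, ERR=124544076309/2147483648
(4,1): OLD=6834406501397/68719476736 → NEW=0, ERR=6834406501397/68719476736
(4,2): OLD=141999853121243/1099511627776 → NEW=255, ERR=-138375611961637/1099511627776
(4,3): OLD=1826596247836693/17592186044416 → NEW=0, ERR=1826596247836693/17592186044416
(4,4): OLD=59938948590283539/281474976710656 → NEW=255, ERR=-11837170470933741/281474976710656
Output grid:
  Row 0: ..#.#  (3 black, running=3)
  Row 1: ...##  (3 black, running=6)
  Row 2: ..#.#  (3 black, running=9)
  Row 3: ..#.#  (3 black, running=12)
  Row 4: ..#.#  (3 black, running=15)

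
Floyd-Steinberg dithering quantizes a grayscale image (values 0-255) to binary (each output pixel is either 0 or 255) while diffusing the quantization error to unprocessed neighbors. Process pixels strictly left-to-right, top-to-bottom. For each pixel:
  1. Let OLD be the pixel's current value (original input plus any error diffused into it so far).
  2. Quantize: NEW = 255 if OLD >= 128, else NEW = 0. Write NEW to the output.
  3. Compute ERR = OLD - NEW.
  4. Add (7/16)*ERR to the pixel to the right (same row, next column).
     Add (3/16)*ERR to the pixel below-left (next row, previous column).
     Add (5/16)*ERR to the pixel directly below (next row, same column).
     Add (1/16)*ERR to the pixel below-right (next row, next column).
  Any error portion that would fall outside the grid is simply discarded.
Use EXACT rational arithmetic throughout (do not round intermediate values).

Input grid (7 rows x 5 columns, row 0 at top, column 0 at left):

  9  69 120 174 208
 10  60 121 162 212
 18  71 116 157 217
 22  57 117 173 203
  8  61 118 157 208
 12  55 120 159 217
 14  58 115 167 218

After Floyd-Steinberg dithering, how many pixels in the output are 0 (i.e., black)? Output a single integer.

Answer: 19

Derivation:
(0,0): OLD=9 → NEW=0, ERR=9
(0,1): OLD=1167/16 → NEW=0, ERR=1167/16
(0,2): OLD=38889/256 → NEW=255, ERR=-26391/256
(0,3): OLD=527967/4096 → NEW=255, ERR=-516513/4096
(0,4): OLD=10015897/65536 → NEW=255, ERR=-6695783/65536
(1,0): OLD=6781/256 → NEW=0, ERR=6781/256
(1,1): OLD=154859/2048 → NEW=0, ERR=154859/2048
(1,2): OLD=6735815/65536 → NEW=0, ERR=6735815/65536
(1,3): OLD=37213883/262144 → NEW=255, ERR=-29632837/262144
(1,4): OLD=514790097/4194304 → NEW=0, ERR=514790097/4194304
(2,0): OLD=1325641/32768 → NEW=0, ERR=1325641/32768
(2,1): OLD=139728691/1048576 → NEW=255, ERR=-127658189/1048576
(2,2): OLD=1315108697/16777216 → NEW=0, ERR=1315108697/16777216
(2,3): OLD=49769469435/268435456 → NEW=255, ERR=-18681571845/268435456
(2,4): OLD=935625706269/4294967296 → NEW=255, ERR=-159590954211/4294967296
(3,0): OLD=198226745/16777216 → NEW=0, ERR=198226745/16777216
(3,1): OLD=5549903685/134217728 → NEW=0, ERR=5549903685/134217728
(3,2): OLD=596693309063/4294967296 → NEW=255, ERR=-498523351417/4294967296
(3,3): OLD=845271903951/8589934592 → NEW=0, ERR=845271903951/8589934592
(3,4): OLD=31623291041323/137438953472 → NEW=255, ERR=-3423642094037/137438953472
(4,0): OLD=41758650039/2147483648 → NEW=0, ERR=41758650039/2147483648
(4,1): OLD=4219669763511/68719476736 → NEW=0, ERR=4219669763511/68719476736
(4,2): OLD=142526268690329/1099511627776 → NEW=255, ERR=-137849196392551/1099511627776
(4,3): OLD=2128213464534455/17592186044416 → NEW=0, ERR=2128213464534455/17592186044416
(4,4): OLD=72984275326665601/281474976710656 → NEW=255, ERR=1208156265448321/281474976710656
(5,0): OLD=32534532830085/1099511627776 → NEW=0, ERR=32534532830085/1099511627776
(5,1): OLD=570359191488335/8796093022208 → NEW=0, ERR=570359191488335/8796093022208
(5,2): OLD=38198966027773511/281474976710656 → NEW=255, ERR=-33577153033443769/281474976710656
(5,3): OLD=154906105300102697/1125899906842624 → NEW=255, ERR=-132198370944766423/1125899906842624
(5,4): OLD=3144104666983397107/18014398509481984 → NEW=255, ERR=-1449566952934508813/18014398509481984
(6,0): OLD=4982783724642997/140737488355328 → NEW=0, ERR=4982783724642997/140737488355328
(6,1): OLD=329822602474794779/4503599627370496 → NEW=0, ERR=329822602474794779/4503599627370496
(6,2): OLD=6614852743714605017/72057594037927936 → NEW=0, ERR=6614852743714605017/72057594037927936
(6,3): OLD=170547827161244714131/1152921504606846976 → NEW=255, ERR=-123447156513501264749/1152921504606846976
(6,4): OLD=2558027555687689761733/18446744073709551616 → NEW=255, ERR=-2145892183108245900347/18446744073709551616
Output grid:
  Row 0: ..###  (2 black, running=2)
  Row 1: ...#.  (4 black, running=6)
  Row 2: .#.##  (2 black, running=8)
  Row 3: ..#.#  (3 black, running=11)
  Row 4: ..#.#  (3 black, running=14)
  Row 5: ..###  (2 black, running=16)
  Row 6: ...##  (3 black, running=19)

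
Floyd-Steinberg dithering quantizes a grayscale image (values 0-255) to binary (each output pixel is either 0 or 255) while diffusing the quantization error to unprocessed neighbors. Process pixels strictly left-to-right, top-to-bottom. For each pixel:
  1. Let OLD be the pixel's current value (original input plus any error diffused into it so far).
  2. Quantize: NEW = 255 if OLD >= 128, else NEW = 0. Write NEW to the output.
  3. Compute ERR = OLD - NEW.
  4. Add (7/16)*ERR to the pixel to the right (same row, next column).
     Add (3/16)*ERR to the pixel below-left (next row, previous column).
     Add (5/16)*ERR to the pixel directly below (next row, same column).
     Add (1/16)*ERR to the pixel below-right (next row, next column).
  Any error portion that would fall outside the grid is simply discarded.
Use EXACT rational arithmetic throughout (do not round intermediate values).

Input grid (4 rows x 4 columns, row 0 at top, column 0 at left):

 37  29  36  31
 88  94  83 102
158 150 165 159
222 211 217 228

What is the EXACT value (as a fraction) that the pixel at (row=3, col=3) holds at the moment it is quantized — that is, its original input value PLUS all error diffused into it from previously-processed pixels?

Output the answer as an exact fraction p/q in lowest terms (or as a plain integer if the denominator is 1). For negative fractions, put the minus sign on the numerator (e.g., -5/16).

(0,0): OLD=37 → NEW=0, ERR=37
(0,1): OLD=723/16 → NEW=0, ERR=723/16
(0,2): OLD=14277/256 → NEW=0, ERR=14277/256
(0,3): OLD=226915/4096 → NEW=0, ERR=226915/4096
(1,0): OLD=27657/256 → NEW=0, ERR=27657/256
(1,1): OLD=344383/2048 → NEW=255, ERR=-177857/2048
(1,2): OLD=4957483/65536 → NEW=0, ERR=4957483/65536
(1,3): OLD=163465245/1048576 → NEW=255, ERR=-103921635/1048576
(2,0): OLD=5750053/32768 → NEW=255, ERR=-2605787/32768
(2,1): OLD=114300903/1048576 → NEW=0, ERR=114300903/1048576
(2,2): OLD=445264739/2097152 → NEW=255, ERR=-89509021/2097152
(2,3): OLD=3828014647/33554432 → NEW=0, ERR=3828014647/33554432
(3,0): OLD=3650518741/16777216 → NEW=255, ERR=-627671339/16777216
(3,1): OLD=57907874635/268435456 → NEW=255, ERR=-10543166645/268435456
(3,2): OLD=922053345973/4294967296 → NEW=255, ERR=-173163314507/4294967296
(3,3): OLD=16722512393331/68719476736 → NEW=255, ERR=-800954174349/68719476736
Target (3,3): original=228, with diffused error = 16722512393331/68719476736

Answer: 16722512393331/68719476736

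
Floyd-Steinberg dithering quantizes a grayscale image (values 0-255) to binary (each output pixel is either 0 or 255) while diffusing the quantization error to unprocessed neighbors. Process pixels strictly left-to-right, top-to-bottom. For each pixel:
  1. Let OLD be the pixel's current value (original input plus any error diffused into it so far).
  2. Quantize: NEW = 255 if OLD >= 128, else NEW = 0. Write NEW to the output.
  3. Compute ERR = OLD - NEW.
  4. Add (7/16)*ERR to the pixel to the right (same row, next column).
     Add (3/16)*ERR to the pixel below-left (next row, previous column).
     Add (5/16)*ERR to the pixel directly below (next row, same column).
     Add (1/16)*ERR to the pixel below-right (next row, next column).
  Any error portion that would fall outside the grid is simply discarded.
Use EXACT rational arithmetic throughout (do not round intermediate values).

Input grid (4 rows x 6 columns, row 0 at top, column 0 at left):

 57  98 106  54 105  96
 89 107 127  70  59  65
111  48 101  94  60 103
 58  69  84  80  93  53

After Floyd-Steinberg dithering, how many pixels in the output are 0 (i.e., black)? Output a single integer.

Answer: 16

Derivation:
(0,0): OLD=57 → NEW=0, ERR=57
(0,1): OLD=1967/16 → NEW=0, ERR=1967/16
(0,2): OLD=40905/256 → NEW=255, ERR=-24375/256
(0,3): OLD=50559/4096 → NEW=0, ERR=50559/4096
(0,4): OLD=7235193/65536 → NEW=0, ERR=7235193/65536
(0,5): OLD=151309647/1048576 → NEW=255, ERR=-116077233/1048576
(1,0): OLD=33245/256 → NEW=255, ERR=-32035/256
(1,1): OLD=156427/2048 → NEW=0, ERR=156427/2048
(1,2): OLD=9218279/65536 → NEW=255, ERR=-7493401/65536
(1,3): OLD=10114203/262144 → NEW=0, ERR=10114203/262144
(1,4): OLD=1516580273/16777216 → NEW=0, ERR=1516580273/16777216
(1,5): OLD=20630397319/268435456 → NEW=0, ERR=20630397319/268435456
(2,0): OLD=2825129/32768 → NEW=0, ERR=2825129/32768
(2,1): OLD=84230611/1048576 → NEW=0, ERR=84230611/1048576
(2,2): OLD=1886102073/16777216 → NEW=0, ERR=1886102073/16777216
(2,3): OLD=22151811249/134217728 → NEW=255, ERR=-12073709391/134217728
(2,4): OLD=282240663955/4294967296 → NEW=0, ERR=282240663955/4294967296
(2,5): OLD=11092467086901/68719476736 → NEW=255, ERR=-6430999480779/68719476736
(3,0): OLD=1677791001/16777216 → NEW=0, ERR=1677791001/16777216
(3,1): OLD=22054902309/134217728 → NEW=255, ERR=-12170618331/134217728
(3,2): OLD=72599385535/1073741824 → NEW=0, ERR=72599385535/1073741824
(3,3): OLD=6928111553853/68719476736 → NEW=0, ERR=6928111553853/68719476736
(3,4): OLD=73927938863005/549755813888 → NEW=255, ERR=-66259793678435/549755813888
(3,5): OLD=-218738799816941/8796093022208 → NEW=0, ERR=-218738799816941/8796093022208
Output grid:
  Row 0: ..#..#  (4 black, running=4)
  Row 1: #.#...  (4 black, running=8)
  Row 2: ...#.#  (4 black, running=12)
  Row 3: .#..#.  (4 black, running=16)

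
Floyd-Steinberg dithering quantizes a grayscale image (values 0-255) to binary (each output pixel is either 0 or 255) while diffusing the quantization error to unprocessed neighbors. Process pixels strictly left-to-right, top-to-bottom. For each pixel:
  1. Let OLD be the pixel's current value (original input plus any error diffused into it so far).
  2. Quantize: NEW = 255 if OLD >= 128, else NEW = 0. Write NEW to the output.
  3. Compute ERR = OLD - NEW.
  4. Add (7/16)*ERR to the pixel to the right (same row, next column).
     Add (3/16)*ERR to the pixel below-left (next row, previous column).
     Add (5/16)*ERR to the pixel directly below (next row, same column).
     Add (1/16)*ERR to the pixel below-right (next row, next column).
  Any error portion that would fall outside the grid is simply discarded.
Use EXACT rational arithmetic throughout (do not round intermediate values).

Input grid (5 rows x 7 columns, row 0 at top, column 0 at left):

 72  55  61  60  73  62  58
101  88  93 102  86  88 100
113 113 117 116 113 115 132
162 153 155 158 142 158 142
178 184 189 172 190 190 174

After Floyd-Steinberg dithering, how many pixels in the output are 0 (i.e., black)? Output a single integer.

(0,0): OLD=72 → NEW=0, ERR=72
(0,1): OLD=173/2 → NEW=0, ERR=173/2
(0,2): OLD=3163/32 → NEW=0, ERR=3163/32
(0,3): OLD=52861/512 → NEW=0, ERR=52861/512
(0,4): OLD=968043/8192 → NEW=0, ERR=968043/8192
(0,5): OLD=14902765/131072 → NEW=0, ERR=14902765/131072
(0,6): OLD=225954171/2097152 → NEW=0, ERR=225954171/2097152
(1,0): OLD=4471/32 → NEW=255, ERR=-3689/32
(1,1): OLD=22433/256 → NEW=0, ERR=22433/256
(1,2): OLD=1531829/8192 → NEW=255, ERR=-557131/8192
(1,3): OLD=4353041/32768 → NEW=255, ERR=-4002799/32768
(1,4): OLD=203960851/2097152 → NEW=0, ERR=203960851/2097152
(1,5): OLD=3249209347/16777216 → NEW=255, ERR=-1028980733/16777216
(1,6): OLD=30586401229/268435456 → NEW=0, ERR=30586401229/268435456
(2,0): OLD=382587/4096 → NEW=0, ERR=382587/4096
(2,1): OLD=21140857/131072 → NEW=255, ERR=-12282503/131072
(2,2): OLD=78270891/2097152 → NEW=0, ERR=78270891/2097152
(2,3): OLD=1814285843/16777216 → NEW=0, ERR=1814285843/16777216
(2,4): OLD=23027633091/134217728 → NEW=255, ERR=-11197887549/134217728
(2,5): OLD=372698547329/4294967296 → NEW=0, ERR=372698547329/4294967296
(2,6): OLD=13863353791127/68719476736 → NEW=255, ERR=-3660112776553/68719476736
(3,0): OLD=364105035/2097152 → NEW=255, ERR=-170668725/2097152
(3,1): OLD=1693621999/16777216 → NEW=0, ERR=1693621999/16777216
(3,2): OLD=30232191229/134217728 → NEW=255, ERR=-3993329411/134217728
(3,3): OLD=88834054651/536870912 → NEW=255, ERR=-48068027909/536870912
(3,4): OLD=6857246943563/68719476736 → NEW=0, ERR=6857246943563/68719476736
(3,5): OLD=117412896412561/549755813888 → NEW=255, ERR=-22774836128879/549755813888
(3,6): OLD=990922259247375/8796093022208 → NEW=0, ERR=990922259247375/8796093022208
(4,0): OLD=46035628165/268435456 → NEW=255, ERR=-22415413115/268435456
(4,1): OLD=723050277313/4294967296 → NEW=255, ERR=-372166383167/4294967296
(4,2): OLD=9023818277103/68719476736 → NEW=255, ERR=-8499648290577/68719476736
(4,3): OLD=58691040126965/549755813888 → NEW=0, ERR=58691040126965/549755813888
(4,4): OLD=1119419331942671/4398046511104 → NEW=255, ERR=-2082528388849/4398046511104
(4,5): OLD=28739474886276303/140737488355328 → NEW=255, ERR=-7148584644332337/140737488355328
(4,6): OLD=415216497761703769/2251799813685248 → NEW=255, ERR=-158992454728034471/2251799813685248
Output grid:
  Row 0: .......  (7 black, running=7)
  Row 1: #.##.#.  (3 black, running=10)
  Row 2: .#..#.#  (4 black, running=14)
  Row 3: #.##.#.  (3 black, running=17)
  Row 4: ###.###  (1 black, running=18)

Answer: 18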